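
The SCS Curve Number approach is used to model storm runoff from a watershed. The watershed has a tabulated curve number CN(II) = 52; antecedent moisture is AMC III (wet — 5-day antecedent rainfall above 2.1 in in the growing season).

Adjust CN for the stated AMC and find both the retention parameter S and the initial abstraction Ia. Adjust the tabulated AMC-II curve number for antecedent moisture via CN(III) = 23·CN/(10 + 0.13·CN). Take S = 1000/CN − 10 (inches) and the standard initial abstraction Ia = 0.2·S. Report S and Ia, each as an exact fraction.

S = 1200/299 in ≈ 4.013 in; Ia = 240/299 in ≈ 0.803 in

Adjust CN=52 to AMC III: 23·52/(10 + 0.13·52) → 1196 ÷ (419/25) = 29900/419 ≈ 71.360
Max retention: S = 1000/(29900/419) − 10 = 1200/299 in (≈ 4.013 in)
Initial abstraction Ia = S/5 = (1200/299)/5 = 240/299 ≈ 0.803 in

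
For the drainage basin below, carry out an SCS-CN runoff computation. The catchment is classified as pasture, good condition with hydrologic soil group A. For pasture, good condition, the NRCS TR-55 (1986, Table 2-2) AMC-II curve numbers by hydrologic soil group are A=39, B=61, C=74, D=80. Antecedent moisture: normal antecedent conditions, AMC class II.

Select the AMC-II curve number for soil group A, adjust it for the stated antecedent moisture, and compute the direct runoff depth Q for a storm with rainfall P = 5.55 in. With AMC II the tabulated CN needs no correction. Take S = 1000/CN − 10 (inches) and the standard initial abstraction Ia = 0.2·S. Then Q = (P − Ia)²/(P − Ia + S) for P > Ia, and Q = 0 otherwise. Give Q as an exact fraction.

NRCS table: pasture, good condition, soil group A → CN(II) = 39
CN(II) = 39; AMC II needs no correction.
Retention S: 1000/CN − 10 with CN=39.000 → S = 610/39 ≈ 15.641 in
Ia = 0.2·(610/39) = 122/39 in ≈ 3.128 in
P − Ia = 5.550 − 3.128 = 1889/780 ≈ 2.422 in (> 0, runoff occurs)
Runoff Q = (P−Ia)²/(P−Ia+S) = (2.422)²/(2.422+15.641) = 3568321/10989420 ≈ 0.325 in

Q = 3568321/10989420 in ≈ 0.325 in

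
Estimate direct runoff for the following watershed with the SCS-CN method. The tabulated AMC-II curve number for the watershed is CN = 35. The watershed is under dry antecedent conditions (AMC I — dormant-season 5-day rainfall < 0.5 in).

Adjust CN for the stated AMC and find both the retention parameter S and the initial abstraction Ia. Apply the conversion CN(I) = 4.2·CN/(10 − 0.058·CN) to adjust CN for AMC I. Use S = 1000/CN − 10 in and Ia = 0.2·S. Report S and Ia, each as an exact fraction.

CN(I) from CN(II)=35: (4.2·35)/(10 − 0.058·35) = 14700/797 ≈ 18.444
Max retention: S = 1000/(14700/797) − 10 = 6500/147 in (≈ 44.218 in)
Initial abstraction Ia = S/5 = (6500/147)/5 = 1300/147 ≈ 8.844 in

S = 6500/147 in ≈ 44.218 in; Ia = 1300/147 in ≈ 8.844 in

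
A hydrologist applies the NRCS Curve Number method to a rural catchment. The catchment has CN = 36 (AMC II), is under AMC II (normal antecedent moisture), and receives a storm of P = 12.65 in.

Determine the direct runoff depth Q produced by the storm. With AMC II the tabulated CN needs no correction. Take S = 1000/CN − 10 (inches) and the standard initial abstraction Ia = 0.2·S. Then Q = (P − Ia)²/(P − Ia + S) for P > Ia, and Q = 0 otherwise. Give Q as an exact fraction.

CN(II) = 36; AMC II needs no correction.
Retention S: 1000/CN − 10 with CN=36.000 → S = 160/9 ≈ 17.778 in
Ia = 0.2·(160/9) = 32/9 in ≈ 3.556 in
P − Ia = 12.650 − 3.556 = 1637/180 ≈ 9.094 in (> 0, runoff occurs)
Q = (1637/180)²/((1637/180) + 160/9) = (2679769/32400)/(4837/180) = 2679769/870660 in ≈ 3.078 in

Q = 2679769/870660 in ≈ 3.078 in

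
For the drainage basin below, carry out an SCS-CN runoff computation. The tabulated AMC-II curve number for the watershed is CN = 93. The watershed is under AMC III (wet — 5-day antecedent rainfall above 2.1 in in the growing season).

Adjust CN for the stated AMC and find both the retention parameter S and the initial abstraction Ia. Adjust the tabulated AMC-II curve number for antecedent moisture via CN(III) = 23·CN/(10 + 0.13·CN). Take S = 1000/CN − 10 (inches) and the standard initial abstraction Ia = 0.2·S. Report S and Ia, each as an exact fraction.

CN(III) from CN(II)=93: (23·93)/(10 + 0.13·93) = 213900/2209 ≈ 96.831
Retention S: 1000/CN − 10 with CN=96.831 → S = 700/2139 ≈ 0.327 in
Ia = 0.2·(700/2139) = 140/2139 in ≈ 0.065 in

S = 700/2139 in ≈ 0.327 in; Ia = 140/2139 in ≈ 0.065 in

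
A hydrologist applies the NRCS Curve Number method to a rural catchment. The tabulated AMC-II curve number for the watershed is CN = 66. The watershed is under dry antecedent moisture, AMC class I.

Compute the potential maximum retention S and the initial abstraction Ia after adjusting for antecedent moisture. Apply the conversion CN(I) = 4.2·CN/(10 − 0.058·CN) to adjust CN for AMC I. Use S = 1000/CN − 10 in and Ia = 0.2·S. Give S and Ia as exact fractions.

Adjust CN=66 to AMC I: 4.2·66/(10 − 0.058·66) → (1386/5) ÷ (1543/250) = 69300/1543 ≈ 44.913
Max retention: S = 1000/(69300/1543) − 10 = 8500/693 in (≈ 12.266 in)
Ia = 0.2·(8500/693) = 1700/693 in ≈ 2.453 in

S = 8500/693 in ≈ 12.266 in; Ia = 1700/693 in ≈ 2.453 in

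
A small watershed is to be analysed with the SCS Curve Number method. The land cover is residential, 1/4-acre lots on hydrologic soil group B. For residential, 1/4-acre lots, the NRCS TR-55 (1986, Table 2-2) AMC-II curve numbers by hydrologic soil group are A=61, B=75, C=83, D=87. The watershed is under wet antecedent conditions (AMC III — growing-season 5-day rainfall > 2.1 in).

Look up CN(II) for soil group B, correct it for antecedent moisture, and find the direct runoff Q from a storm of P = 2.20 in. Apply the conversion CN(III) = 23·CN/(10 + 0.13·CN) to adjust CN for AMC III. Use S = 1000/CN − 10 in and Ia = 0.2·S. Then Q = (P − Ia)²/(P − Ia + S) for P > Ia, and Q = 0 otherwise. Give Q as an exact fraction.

Q = 434281/399855 in ≈ 1.086 in

NRCS table: residential, 1/4-acre lots, soil group B → CN(II) = 75
Adjust CN=75 to AMC III: 23·75/(10 + 0.13·75) → 1725 ÷ (79/4) = 6900/79 ≈ 87.342
Retention S: 1000/CN − 10 with CN=87.342 → S = 100/69 ≈ 1.449 in
Ia = 0.2S: 0.2·1.449 = 0.290 in (exactly 20/69)
Excess rainfall: 2.200 − 0.290 = 1.910 in; P > Ia so Q > 0
Runoff Q = (P−Ia)²/(P−Ia+S) = (1.910)²/(1.910+1.449) = 434281/399855 ≈ 1.086 in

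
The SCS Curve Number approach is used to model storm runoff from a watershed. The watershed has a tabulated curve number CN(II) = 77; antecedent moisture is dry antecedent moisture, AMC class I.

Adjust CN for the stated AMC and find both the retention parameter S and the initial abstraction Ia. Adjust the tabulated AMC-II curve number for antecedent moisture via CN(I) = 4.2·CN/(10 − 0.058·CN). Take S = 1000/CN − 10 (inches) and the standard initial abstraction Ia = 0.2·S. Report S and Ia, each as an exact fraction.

S = 11500/1617 in ≈ 7.112 in; Ia = 2300/1617 in ≈ 1.422 in

CN(I) from CN(II)=77: (4.2·77)/(10 − 0.058·77) = 161700/2767 ≈ 58.439
Max retention: S = 1000/(161700/2767) − 10 = 11500/1617 in (≈ 7.112 in)
Ia = 0.2S: 0.2·7.112 = 1.422 in (exactly 2300/1617)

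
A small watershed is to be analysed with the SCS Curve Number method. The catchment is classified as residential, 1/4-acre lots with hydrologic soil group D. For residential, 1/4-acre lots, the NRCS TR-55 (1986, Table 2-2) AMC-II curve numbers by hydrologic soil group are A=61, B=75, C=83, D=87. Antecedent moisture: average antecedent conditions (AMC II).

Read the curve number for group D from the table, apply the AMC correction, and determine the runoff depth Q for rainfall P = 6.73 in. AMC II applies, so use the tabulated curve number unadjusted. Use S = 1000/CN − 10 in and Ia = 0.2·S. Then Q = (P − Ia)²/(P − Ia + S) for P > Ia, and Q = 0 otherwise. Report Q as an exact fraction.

Q = 3130514401/599873700 in ≈ 5.219 in

NRCS table: residential, 1/4-acre lots, soil group D → CN(II) = 87
CN(II) = 87; AMC II needs no correction.
Retention S: 1000/CN − 10 with CN=87.000 → S = 130/87 ≈ 1.494 in
Initial abstraction Ia = S/5 = (130/87)/5 = 26/87 ≈ 0.299 in
P − Ia = 6.730 − 0.299 = 55951/8700 ≈ 6.431 in (> 0, runoff occurs)
Q = (55951/8700)²/((55951/8700) + 130/87) = (3130514401/75690000)/(68951/8700) = 3130514401/599873700 in ≈ 5.219 in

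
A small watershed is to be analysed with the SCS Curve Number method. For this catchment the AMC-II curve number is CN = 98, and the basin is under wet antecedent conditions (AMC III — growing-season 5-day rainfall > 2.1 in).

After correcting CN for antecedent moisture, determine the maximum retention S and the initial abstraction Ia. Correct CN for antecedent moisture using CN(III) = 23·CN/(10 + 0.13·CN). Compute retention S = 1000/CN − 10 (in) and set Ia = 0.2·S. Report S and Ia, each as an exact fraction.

CN(III) from CN(II)=98: (23·98)/(10 + 0.13·98) = 112700/1137 ≈ 99.120
Max retention: S = 1000/(112700/1137) − 10 = 100/1127 in (≈ 0.089 in)
Ia = 0.2·(100/1127) = 20/1127 in ≈ 0.018 in

S = 100/1127 in ≈ 0.089 in; Ia = 20/1127 in ≈ 0.018 in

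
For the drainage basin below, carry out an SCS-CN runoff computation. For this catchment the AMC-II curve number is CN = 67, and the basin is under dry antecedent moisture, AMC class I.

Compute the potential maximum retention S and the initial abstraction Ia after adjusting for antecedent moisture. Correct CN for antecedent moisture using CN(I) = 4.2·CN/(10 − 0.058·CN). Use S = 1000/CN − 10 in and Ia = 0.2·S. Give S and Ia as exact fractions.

S = 5500/469 in ≈ 11.727 in; Ia = 1100/469 in ≈ 2.345 in

CN(I) from CN(II)=67: (4.2·67)/(10 − 0.058·67) = 46900/1019 ≈ 46.026
Max retention: S = 1000/(46900/1019) − 10 = 5500/469 in (≈ 11.727 in)
Ia = 0.2S: 0.2·11.727 = 2.345 in (exactly 1100/469)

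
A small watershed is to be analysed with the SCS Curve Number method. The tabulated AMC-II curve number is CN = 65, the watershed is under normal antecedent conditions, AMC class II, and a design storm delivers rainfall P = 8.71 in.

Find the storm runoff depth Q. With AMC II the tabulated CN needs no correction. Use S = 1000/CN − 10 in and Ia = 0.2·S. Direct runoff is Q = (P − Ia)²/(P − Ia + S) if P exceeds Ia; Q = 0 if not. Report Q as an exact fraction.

Average conditions: CN = 65 (no AMC adjustment).
S = 1000/65 − 10 = 70/13 in ≈ 5.385 in
Ia = 0.2·(70/13) = 14/13 in ≈ 1.077 in
Excess rainfall: 8.710 − 1.077 = 7.633 in; P > Ia so Q > 0
Q = (9923/1300)²/((9923/1300) + 70/13) = (98465929/1690000)/(16923/1300) = 98465929/21999900 in ≈ 4.476 in

Q = 98465929/21999900 in ≈ 4.476 in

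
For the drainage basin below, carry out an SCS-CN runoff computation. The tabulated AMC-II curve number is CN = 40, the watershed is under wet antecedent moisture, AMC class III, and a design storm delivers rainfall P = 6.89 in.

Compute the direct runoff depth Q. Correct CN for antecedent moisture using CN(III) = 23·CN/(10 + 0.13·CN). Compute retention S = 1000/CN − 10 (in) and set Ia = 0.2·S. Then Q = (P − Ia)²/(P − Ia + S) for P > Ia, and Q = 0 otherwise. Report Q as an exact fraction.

Q = 165045409/64048100 in ≈ 2.577 in

Wet (AMC III): CN(III) = 23·40/(10 + 0.13·40) = 920/(76/5) = 1150/19 ≈ 60.526
Retention S: 1000/CN − 10 with CN=60.526 → S = 150/23 ≈ 6.522 in
Ia = 0.2·(150/23) = 30/23 in ≈ 1.304 in
Since P=6.890 > Ia=1.304: effective rainfall P−Ia = 12847/2300 in
Q: (12847/2300)² ÷ (27847/2300) = 165045409/64048100 in (≈ 2.577 in)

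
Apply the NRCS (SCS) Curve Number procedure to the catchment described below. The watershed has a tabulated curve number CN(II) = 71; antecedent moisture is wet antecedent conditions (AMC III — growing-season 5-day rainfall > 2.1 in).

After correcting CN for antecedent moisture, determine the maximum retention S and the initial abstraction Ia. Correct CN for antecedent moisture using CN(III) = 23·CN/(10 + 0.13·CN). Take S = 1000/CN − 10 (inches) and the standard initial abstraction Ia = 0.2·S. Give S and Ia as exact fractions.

Wet (AMC III): CN(III) = 23·71/(10 + 0.13·71) = 1633/(1923/100) = 163300/1923 ≈ 84.919
Retention S: 1000/CN − 10 with CN=84.919 → S = 2900/1633 ≈ 1.776 in
Initial abstraction Ia = S/5 = (2900/1633)/5 = 580/1633 ≈ 0.355 in

S = 2900/1633 in ≈ 1.776 in; Ia = 580/1633 in ≈ 0.355 in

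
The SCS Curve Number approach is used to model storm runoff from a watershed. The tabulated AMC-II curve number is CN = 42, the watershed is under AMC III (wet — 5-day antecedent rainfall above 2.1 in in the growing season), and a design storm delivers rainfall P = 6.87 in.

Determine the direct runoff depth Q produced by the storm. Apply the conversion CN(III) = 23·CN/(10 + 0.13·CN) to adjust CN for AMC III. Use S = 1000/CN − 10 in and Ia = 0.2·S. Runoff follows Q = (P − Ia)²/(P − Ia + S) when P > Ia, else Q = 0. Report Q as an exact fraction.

Adjust CN=42 to AMC III: 23·42/(10 + 0.13·42) → 966 ÷ (773/50) = 48300/773 ≈ 62.484
Retention S: 1000/CN − 10 with CN=62.484 → S = 2900/483 ≈ 6.004 in
Ia = 0.2·(2900/483) = 580/483 in ≈ 1.201 in
P − Ia = 6.870 − 1.201 = 273821/48300 ≈ 5.669 in (> 0, runoff occurs)
Runoff Q = (P−Ia)²/(P−Ia+S) = (5.669)²/(5.669+6.004) = 74977940041/27232554300 ≈ 2.753 in

Q = 74977940041/27232554300 in ≈ 2.753 in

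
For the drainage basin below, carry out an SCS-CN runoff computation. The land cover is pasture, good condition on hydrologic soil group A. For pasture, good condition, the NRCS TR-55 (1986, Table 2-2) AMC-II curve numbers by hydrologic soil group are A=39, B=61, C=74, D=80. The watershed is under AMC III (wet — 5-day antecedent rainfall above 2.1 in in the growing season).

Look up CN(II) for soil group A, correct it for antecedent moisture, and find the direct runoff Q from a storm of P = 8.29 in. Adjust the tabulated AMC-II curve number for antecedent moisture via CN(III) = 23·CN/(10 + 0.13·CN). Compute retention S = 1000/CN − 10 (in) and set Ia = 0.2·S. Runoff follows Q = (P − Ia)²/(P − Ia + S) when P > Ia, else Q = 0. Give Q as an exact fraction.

NRCS table: pasture, good condition, soil group A → CN(II) = 39
Adjust CN=39 to AMC III: 23·39/(10 + 0.13·39) → 897 ÷ (1507/100) = 89700/1507 ≈ 59.522
S = 1000/(89700/1507) − 10 = 6100/897 in ≈ 6.800 in
Initial abstraction Ia = S/5 = (6100/897)/5 = 1220/897 ≈ 1.360 in
Since P=8.290 > Ia=1.360: effective rainfall P−Ia = 621613/89700 in
Q: (621613/89700)² ÷ (1231613/89700) = 386402721769/110475686100 in (≈ 3.498 in)

Q = 386402721769/110475686100 in ≈ 3.498 in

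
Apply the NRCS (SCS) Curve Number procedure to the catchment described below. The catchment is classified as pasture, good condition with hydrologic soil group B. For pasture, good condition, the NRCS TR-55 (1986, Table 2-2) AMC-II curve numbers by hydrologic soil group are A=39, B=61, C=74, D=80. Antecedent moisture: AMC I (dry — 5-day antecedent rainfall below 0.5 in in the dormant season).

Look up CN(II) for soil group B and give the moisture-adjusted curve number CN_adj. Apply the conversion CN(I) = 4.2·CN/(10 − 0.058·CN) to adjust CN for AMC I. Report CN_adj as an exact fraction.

NRCS table: pasture, good condition, soil group B → CN(II) = 61
CN(I) from CN(II)=61: (4.2·61)/(10 − 0.058·61) = 42700/1077 ≈ 39.647

CN_adj = 42700/1077 ≈ 39.647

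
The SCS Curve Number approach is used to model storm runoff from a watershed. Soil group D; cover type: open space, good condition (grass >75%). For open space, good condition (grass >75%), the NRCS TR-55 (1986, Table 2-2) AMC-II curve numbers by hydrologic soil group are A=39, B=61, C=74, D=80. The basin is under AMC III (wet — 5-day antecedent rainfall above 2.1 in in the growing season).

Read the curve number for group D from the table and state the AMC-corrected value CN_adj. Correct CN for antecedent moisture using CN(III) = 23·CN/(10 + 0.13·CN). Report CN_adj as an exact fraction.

CN_adj = 4600/51 ≈ 90.196

NRCS table: open space, good condition (grass >75%), soil group D → CN(II) = 80
Wet (AMC III): CN(III) = 23·80/(10 + 0.13·80) = 1840/(102/5) = 4600/51 ≈ 90.196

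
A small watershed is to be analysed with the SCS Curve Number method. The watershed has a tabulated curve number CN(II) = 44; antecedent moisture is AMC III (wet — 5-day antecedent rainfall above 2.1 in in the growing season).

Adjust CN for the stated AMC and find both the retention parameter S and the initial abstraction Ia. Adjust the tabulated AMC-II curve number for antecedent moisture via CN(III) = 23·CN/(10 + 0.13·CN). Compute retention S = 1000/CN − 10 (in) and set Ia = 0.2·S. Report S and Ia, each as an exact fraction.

S = 1400/253 in ≈ 5.534 in; Ia = 280/253 in ≈ 1.107 in

CN(III) from CN(II)=44: (23·44)/(10 + 0.13·44) = 25300/393 ≈ 64.377
Retention S: 1000/CN − 10 with CN=64.377 → S = 1400/253 ≈ 5.534 in
Ia = 0.2S: 0.2·5.534 = 1.107 in (exactly 280/253)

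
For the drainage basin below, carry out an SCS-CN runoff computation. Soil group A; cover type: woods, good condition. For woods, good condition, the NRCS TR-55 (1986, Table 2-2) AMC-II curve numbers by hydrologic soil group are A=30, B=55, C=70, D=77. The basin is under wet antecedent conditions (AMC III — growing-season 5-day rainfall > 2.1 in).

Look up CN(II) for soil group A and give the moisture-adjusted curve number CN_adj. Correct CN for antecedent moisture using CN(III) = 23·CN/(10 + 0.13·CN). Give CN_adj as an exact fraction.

NRCS table: woods, good condition, soil group A → CN(II) = 30
CN(III) from CN(II)=30: (23·30)/(10 + 0.13·30) = 6900/139 ≈ 49.640

CN_adj = 6900/139 ≈ 49.640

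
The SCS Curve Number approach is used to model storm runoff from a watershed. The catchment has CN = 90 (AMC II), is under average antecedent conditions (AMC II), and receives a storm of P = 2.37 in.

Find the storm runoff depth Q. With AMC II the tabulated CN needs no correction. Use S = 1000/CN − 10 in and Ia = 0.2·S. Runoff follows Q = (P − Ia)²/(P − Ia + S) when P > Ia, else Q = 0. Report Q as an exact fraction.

Q = 3736489/2639700 in ≈ 1.415 in

CN(II) = 90; AMC II needs no correction.
Max retention: S = 1000/90 − 10 = 10/9 in (≈ 1.111 in)
Ia = 0.2·(10/9) = 2/9 in ≈ 0.222 in
Excess rainfall: 2.370 − 0.222 = 2.148 in; P > Ia so Q > 0
Runoff Q = (P−Ia)²/(P−Ia+S) = (2.148)²/(2.148+1.111) = 3736489/2639700 ≈ 1.415 in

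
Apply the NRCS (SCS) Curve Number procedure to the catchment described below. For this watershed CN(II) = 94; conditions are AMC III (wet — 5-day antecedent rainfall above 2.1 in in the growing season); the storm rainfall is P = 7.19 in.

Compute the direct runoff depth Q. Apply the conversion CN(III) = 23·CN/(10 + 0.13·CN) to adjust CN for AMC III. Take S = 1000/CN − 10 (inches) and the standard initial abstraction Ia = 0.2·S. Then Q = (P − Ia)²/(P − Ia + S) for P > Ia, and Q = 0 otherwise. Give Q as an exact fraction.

Wet (AMC III): CN(III) = 23·94/(10 + 0.13·94) = 2162/(1111/50) = 108100/1111 ≈ 97.300
Max retention: S = 1000/(108100/1111) − 10 = 300/1081 in (≈ 0.278 in)
Ia = 0.2S: 0.2·0.278 = 0.056 in (exactly 60/1081)
Since P=7.190 > Ia=0.056: effective rainfall P−Ia = 771239/108100 in
Q = (771239/108100)²/((771239/108100) + 300/1081) = (594809595121/11685610000)/(801239/108100) = 594809595121/86613935900 in ≈ 6.867 in

Q = 594809595121/86613935900 in ≈ 6.867 in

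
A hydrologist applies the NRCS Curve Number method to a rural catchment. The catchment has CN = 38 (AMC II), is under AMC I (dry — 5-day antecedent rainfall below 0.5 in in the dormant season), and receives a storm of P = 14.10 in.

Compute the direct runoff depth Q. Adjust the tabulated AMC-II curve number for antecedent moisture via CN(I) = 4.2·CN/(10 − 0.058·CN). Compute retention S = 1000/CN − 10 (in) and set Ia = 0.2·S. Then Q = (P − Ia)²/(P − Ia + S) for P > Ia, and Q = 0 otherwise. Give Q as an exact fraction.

Q = 638017081/719233410 in ≈ 0.887 in

Dry (AMC I): CN(I) = 4.2·38/(10 − 0.058·38) = (798/5)/(1949/250) = 39900/1949 ≈ 20.472
Max retention: S = 1000/(39900/1949) − 10 = 15500/399 in (≈ 38.847 in)
Ia = 0.2·(15500/399) = 3100/399 in ≈ 7.769 in
Excess rainfall: 14.100 − 7.769 = 6.331 in; P > Ia so Q > 0
Q = (25259/3990)²/((25259/3990) + 15500/399) = (638017081/15920100)/(180259/3990) = 638017081/719233410 in ≈ 0.887 in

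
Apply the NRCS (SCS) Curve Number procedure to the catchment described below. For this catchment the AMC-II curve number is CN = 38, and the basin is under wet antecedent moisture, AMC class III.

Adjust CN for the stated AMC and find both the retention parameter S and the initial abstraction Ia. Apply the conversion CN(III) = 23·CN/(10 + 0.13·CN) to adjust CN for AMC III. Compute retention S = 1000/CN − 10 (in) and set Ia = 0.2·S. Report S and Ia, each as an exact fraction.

Wet (AMC III): CN(III) = 23·38/(10 + 0.13·38) = 874/(747/50) = 43700/747 ≈ 58.501
S = 1000/(43700/747) − 10 = 3100/437 in ≈ 7.094 in
Ia = 0.2·(3100/437) = 620/437 in ≈ 1.419 in

S = 3100/437 in ≈ 7.094 in; Ia = 620/437 in ≈ 1.419 in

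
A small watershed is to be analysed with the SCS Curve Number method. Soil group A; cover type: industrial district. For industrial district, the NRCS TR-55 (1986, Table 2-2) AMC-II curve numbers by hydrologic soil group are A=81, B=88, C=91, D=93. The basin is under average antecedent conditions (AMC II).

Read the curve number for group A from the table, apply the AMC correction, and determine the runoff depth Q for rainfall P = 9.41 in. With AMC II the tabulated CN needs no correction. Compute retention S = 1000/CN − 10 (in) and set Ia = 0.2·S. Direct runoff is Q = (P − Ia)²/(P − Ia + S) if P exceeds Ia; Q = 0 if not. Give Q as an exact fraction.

Q = 5244801241/740510100 in ≈ 7.083 in

NRCS table: industrial district, soil group A → CN(II) = 81
AMC II — tabulated CN = 81 applies directly.
Max retention: S = 1000/81 − 10 = 190/81 in (≈ 2.346 in)
Ia = 0.2·(190/81) = 38/81 in ≈ 0.469 in
P − Ia = 9.410 − 0.469 = 72421/8100 ≈ 8.941 in (> 0, runoff occurs)
Q = (72421/8100)²/((72421/8100) + 190/81) = (5244801241/65610000)/(91421/8100) = 5244801241/740510100 in ≈ 7.083 in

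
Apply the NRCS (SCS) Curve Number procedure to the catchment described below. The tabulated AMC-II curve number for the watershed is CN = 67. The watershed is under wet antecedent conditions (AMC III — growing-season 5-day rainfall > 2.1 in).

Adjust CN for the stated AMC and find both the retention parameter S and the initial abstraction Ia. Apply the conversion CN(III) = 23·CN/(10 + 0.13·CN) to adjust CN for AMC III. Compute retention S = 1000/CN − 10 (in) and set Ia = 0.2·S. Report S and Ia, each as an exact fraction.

Wet (AMC III): CN(III) = 23·67/(10 + 0.13·67) = 1541/(1871/100) = 154100/1871 ≈ 82.362
S = 1000/(154100/1871) − 10 = 3300/1541 in ≈ 2.141 in
Ia = 0.2·(3300/1541) = 660/1541 in ≈ 0.428 in

S = 3300/1541 in ≈ 2.141 in; Ia = 660/1541 in ≈ 0.428 in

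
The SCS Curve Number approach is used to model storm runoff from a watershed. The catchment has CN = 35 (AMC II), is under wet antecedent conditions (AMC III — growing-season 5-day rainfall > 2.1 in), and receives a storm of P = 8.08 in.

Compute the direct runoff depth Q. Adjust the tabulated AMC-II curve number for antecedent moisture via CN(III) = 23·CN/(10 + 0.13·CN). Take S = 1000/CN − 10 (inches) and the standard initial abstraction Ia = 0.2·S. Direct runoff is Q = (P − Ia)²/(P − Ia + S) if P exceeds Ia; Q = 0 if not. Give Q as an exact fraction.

CN(III) from CN(II)=35: (23·35)/(10 + 0.13·35) = 16100/291 ≈ 55.326
Retention S: 1000/CN − 10 with CN=55.326 → S = 1300/161 ≈ 8.075 in
Ia = 0.2·(1300/161) = 260/161 in ≈ 1.615 in
Excess rainfall: 8.080 − 1.615 = 6.465 in; P > Ia so Q > 0
Runoff Q = (P−Ia)²/(P−Ia+S) = (6.465)²/(6.465+8.075) = 338572242/117775525 ≈ 2.875 in

Q = 338572242/117775525 in ≈ 2.875 in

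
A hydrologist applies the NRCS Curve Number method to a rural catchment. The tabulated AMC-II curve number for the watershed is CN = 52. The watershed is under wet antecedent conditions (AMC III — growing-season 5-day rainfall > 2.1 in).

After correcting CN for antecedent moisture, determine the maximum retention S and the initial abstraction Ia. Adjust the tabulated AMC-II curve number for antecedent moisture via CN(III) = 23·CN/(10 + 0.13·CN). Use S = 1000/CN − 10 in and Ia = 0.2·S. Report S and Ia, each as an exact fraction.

CN(III) from CN(II)=52: (23·52)/(10 + 0.13·52) = 29900/419 ≈ 71.360
Retention S: 1000/CN − 10 with CN=71.360 → S = 1200/299 ≈ 4.013 in
Ia = 0.2S: 0.2·4.013 = 0.803 in (exactly 240/299)

S = 1200/299 in ≈ 4.013 in; Ia = 240/299 in ≈ 0.803 in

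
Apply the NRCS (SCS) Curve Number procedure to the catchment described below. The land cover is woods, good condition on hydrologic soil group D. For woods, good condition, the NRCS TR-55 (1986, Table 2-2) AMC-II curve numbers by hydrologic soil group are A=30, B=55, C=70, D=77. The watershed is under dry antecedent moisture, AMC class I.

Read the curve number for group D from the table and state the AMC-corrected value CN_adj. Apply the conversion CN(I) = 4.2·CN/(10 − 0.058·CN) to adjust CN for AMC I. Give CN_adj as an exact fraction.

NRCS table: woods, good condition, soil group D → CN(II) = 77
Dry (AMC I): CN(I) = 4.2·77/(10 − 0.058·77) = (1617/5)/(2767/500) = 161700/2767 ≈ 58.439

CN_adj = 161700/2767 ≈ 58.439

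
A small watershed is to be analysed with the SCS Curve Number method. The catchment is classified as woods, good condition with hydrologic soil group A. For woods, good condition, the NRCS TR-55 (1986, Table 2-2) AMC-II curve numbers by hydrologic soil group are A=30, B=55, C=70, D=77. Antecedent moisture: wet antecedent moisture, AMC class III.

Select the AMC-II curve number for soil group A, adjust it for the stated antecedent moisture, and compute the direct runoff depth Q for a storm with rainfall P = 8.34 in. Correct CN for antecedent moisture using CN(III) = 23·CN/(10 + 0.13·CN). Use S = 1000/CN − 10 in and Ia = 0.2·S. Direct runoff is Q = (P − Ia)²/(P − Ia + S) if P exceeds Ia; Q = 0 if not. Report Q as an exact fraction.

NRCS table: woods, good condition, soil group A → CN(II) = 30
CN(III) from CN(II)=30: (23·30)/(10 + 0.13·30) = 6900/139 ≈ 49.640
Max retention: S = 1000/(6900/139) − 10 = 700/69 in (≈ 10.145 in)
Ia = 0.2S: 0.2·10.145 = 2.029 in (exactly 140/69)
Since P=8.340 > Ia=2.029: effective rainfall P−Ia = 21773/3450 in
Q = (21773/3450)²/((21773/3450) + 700/69) = (474063529/11902500)/(56773/3450) = 474063529/195866850 in ≈ 2.420 in

Q = 474063529/195866850 in ≈ 2.420 in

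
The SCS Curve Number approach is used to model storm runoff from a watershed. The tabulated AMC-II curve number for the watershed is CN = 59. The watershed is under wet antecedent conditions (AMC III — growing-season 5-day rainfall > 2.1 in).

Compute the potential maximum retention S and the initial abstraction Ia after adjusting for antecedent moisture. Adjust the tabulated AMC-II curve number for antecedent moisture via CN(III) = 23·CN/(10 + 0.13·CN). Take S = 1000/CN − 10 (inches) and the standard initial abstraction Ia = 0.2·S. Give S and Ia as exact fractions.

Adjust CN=59 to AMC III: 23·59/(10 + 0.13·59) → 1357 ÷ (1767/100) = 135700/1767 ≈ 76.797
S = 1000/(135700/1767) − 10 = 4100/1357 in ≈ 3.021 in
Initial abstraction Ia = S/5 = (4100/1357)/5 = 820/1357 ≈ 0.604 in

S = 4100/1357 in ≈ 3.021 in; Ia = 820/1357 in ≈ 0.604 in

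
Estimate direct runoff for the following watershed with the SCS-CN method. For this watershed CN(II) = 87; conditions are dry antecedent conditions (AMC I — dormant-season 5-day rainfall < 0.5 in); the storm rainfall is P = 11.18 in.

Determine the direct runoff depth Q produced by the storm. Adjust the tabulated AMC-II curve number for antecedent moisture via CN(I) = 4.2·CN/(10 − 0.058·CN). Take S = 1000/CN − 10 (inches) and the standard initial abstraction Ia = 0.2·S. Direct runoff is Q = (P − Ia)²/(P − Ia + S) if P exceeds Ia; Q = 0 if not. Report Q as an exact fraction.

Q = 70345869373/9003547350 in ≈ 7.813 in

Dry (AMC I): CN(I) = 4.2·87/(10 − 0.058·87) = (1827/5)/(2477/500) = 182700/2477 ≈ 73.759
Max retention: S = 1000/(182700/2477) − 10 = 6500/1827 in (≈ 3.558 in)
Initial abstraction Ia = S/5 = (6500/1827)/5 = 1300/1827 ≈ 0.712 in
P − Ia = 11.180 − 0.712 = 956293/91350 ≈ 10.468 in (> 0, runoff occurs)
Q: (956293/91350)² ÷ (1281293/91350) = 70345869373/9003547350 in (≈ 7.813 in)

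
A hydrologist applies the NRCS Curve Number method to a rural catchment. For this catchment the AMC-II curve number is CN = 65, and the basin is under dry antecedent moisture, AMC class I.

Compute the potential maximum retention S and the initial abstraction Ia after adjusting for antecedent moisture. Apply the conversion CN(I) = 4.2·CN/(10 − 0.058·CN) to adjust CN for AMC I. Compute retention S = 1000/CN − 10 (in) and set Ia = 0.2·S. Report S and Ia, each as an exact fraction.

Dry (AMC I): CN(I) = 4.2·65/(10 − 0.058·65) = 273/(623/100) = 3900/89 ≈ 43.820
Max retention: S = 1000/(3900/89) − 10 = 500/39 in (≈ 12.821 in)
Ia = 0.2S: 0.2·12.821 = 2.564 in (exactly 100/39)

S = 500/39 in ≈ 12.821 in; Ia = 100/39 in ≈ 2.564 in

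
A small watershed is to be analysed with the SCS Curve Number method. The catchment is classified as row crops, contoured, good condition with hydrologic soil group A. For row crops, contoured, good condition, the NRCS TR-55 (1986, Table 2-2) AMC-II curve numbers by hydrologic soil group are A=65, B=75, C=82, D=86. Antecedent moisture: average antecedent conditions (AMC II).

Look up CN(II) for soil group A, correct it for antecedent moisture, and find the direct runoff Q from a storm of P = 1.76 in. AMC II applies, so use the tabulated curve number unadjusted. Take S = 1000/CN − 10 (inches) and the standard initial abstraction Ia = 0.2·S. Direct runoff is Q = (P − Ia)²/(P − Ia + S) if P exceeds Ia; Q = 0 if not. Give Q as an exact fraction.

NRCS table: row crops, contoured, good condition, soil group A → CN(II) = 65
AMC II — tabulated CN = 65 applies directly.
Retention S: 1000/CN − 10 with CN=65.000 → S = 70/13 ≈ 5.385 in
Ia = 0.2S: 0.2·5.385 = 1.077 in (exactly 14/13)
P − Ia = 1.760 − 1.077 = 222/325 ≈ 0.683 in (> 0, runoff occurs)
Q = (222/325)²/((222/325) + 70/13) = (49284/105625)/(1972/325) = 12321/160225 in ≈ 0.077 in

Q = 12321/160225 in ≈ 0.077 in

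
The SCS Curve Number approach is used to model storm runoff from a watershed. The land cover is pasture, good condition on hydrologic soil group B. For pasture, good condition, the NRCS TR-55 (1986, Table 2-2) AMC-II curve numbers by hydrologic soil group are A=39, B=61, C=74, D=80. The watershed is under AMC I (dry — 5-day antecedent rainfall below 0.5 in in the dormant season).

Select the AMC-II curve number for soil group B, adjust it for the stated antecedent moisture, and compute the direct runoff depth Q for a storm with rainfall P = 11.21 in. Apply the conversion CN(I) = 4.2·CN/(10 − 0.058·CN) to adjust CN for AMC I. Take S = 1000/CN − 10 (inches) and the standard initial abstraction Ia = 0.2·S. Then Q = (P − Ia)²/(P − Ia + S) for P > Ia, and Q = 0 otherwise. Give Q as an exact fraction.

NRCS table: pasture, good condition, soil group B → CN(II) = 61
CN(I) from CN(II)=61: (4.2·61)/(10 − 0.058·61) = 42700/1077 ≈ 39.647
Max retention: S = 1000/(42700/1077) − 10 = 6500/427 in (≈ 15.222 in)
Ia = 0.2·(6500/427) = 1300/427 in ≈ 3.044 in
P − Ia = 11.210 − 3.044 = 348667/42700 ≈ 8.166 in (> 0, runoff occurs)
Runoff Q = (P−Ia)²/(P−Ia+S) = (8.166)²/(8.166+15.222) = 121568676889/42643080900 ≈ 2.851 in

Q = 121568676889/42643080900 in ≈ 2.851 in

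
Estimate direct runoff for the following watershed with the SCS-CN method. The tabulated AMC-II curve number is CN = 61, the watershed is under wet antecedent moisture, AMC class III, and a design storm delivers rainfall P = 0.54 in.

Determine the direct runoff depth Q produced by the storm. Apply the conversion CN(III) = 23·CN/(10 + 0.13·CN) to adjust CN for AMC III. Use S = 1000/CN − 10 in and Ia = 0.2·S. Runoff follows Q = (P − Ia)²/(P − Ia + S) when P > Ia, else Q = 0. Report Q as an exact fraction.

Q = 0 in ≈ 0.000 in

Wet (AMC III): CN(III) = 23·61/(10 + 0.13·61) = 1403/(1793/100) = 140300/1793 ≈ 78.249
S = 1000/(140300/1793) − 10 = 3900/1403 in ≈ 2.780 in
Initial abstraction Ia = S/5 = (3900/1403)/5 = 780/1403 ≈ 0.556 in
P = 0.540 ≤ Ia = 0.556 in: entire storm abstracted, Q = 0.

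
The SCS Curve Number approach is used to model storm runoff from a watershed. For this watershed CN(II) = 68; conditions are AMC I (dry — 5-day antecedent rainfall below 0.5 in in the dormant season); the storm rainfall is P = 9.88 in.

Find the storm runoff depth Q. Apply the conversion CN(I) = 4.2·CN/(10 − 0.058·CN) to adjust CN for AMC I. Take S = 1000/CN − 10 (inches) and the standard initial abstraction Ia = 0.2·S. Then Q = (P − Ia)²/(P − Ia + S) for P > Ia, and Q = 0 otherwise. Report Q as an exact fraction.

Q = 4648376041/1500997575 in ≈ 3.097 in

CN(I) from CN(II)=68: (4.2·68)/(10 − 0.058·68) = 35700/757 ≈ 47.160
Retention S: 1000/CN − 10 with CN=47.160 → S = 4000/357 ≈ 11.204 in
Ia = 0.2·(4000/357) = 800/357 in ≈ 2.241 in
P − Ia = 9.880 − 2.241 = 68179/8925 ≈ 7.639 in (> 0, runoff occurs)
Q: (68179/8925)² ÷ (168179/8925) = 4648376041/1500997575 in (≈ 3.097 in)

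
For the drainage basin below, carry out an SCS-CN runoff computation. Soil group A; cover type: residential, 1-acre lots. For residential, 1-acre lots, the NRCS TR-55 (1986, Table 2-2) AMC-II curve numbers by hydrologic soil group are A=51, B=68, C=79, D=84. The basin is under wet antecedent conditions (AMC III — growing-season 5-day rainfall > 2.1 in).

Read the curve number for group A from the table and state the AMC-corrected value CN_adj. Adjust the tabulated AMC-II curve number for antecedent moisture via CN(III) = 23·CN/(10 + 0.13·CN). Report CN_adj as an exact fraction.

CN_adj = 117300/1663 ≈ 70.535

NRCS table: residential, 1-acre lots, soil group A → CN(II) = 51
Wet (AMC III): CN(III) = 23·51/(10 + 0.13·51) = 1173/(1663/100) = 117300/1663 ≈ 70.535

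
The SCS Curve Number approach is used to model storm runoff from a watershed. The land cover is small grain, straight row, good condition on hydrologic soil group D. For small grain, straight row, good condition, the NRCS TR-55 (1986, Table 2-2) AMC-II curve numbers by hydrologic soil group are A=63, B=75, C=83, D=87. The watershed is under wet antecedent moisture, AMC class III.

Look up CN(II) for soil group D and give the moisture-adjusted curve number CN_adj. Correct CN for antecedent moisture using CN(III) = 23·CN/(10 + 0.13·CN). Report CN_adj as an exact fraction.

CN_adj = 200100/2131 ≈ 93.900

NRCS table: small grain, straight row, good condition, soil group D → CN(II) = 87
Wet (AMC III): CN(III) = 23·87/(10 + 0.13·87) = 2001/(2131/100) = 200100/2131 ≈ 93.900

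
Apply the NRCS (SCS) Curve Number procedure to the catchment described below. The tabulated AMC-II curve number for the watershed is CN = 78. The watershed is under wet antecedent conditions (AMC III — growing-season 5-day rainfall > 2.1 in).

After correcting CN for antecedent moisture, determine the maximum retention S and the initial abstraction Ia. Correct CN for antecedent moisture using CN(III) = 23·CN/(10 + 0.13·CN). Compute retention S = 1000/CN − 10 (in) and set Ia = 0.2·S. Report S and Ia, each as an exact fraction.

S = 1100/897 in ≈ 1.226 in; Ia = 220/897 in ≈ 0.245 in

Wet (AMC III): CN(III) = 23·78/(10 + 0.13·78) = 1794/(1007/50) = 89700/1007 ≈ 89.076
Max retention: S = 1000/(89700/1007) − 10 = 1100/897 in (≈ 1.226 in)
Ia = 0.2·(1100/897) = 220/897 in ≈ 0.245 in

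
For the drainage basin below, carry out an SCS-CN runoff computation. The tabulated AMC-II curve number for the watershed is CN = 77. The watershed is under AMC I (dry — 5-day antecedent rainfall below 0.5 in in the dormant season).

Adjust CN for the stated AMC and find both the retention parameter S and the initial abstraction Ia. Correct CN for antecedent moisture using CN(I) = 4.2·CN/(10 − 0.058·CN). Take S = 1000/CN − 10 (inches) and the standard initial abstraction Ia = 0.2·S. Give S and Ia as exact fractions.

S = 11500/1617 in ≈ 7.112 in; Ia = 2300/1617 in ≈ 1.422 in

Adjust CN=77 to AMC I: 4.2·77/(10 − 0.058·77) → (1617/5) ÷ (2767/500) = 161700/2767 ≈ 58.439
Retention S: 1000/CN − 10 with CN=58.439 → S = 11500/1617 ≈ 7.112 in
Initial abstraction Ia = S/5 = (11500/1617)/5 = 2300/1617 ≈ 1.422 in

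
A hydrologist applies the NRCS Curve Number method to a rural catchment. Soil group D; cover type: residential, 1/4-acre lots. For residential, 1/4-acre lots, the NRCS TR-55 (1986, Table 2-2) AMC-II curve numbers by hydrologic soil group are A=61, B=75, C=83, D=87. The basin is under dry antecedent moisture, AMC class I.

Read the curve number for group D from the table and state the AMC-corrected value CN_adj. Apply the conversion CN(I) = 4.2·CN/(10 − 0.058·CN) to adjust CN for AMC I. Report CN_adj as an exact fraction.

NRCS table: residential, 1/4-acre lots, soil group D → CN(II) = 87
CN(I) from CN(II)=87: (4.2·87)/(10 − 0.058·87) = 182700/2477 ≈ 73.759

CN_adj = 182700/2477 ≈ 73.759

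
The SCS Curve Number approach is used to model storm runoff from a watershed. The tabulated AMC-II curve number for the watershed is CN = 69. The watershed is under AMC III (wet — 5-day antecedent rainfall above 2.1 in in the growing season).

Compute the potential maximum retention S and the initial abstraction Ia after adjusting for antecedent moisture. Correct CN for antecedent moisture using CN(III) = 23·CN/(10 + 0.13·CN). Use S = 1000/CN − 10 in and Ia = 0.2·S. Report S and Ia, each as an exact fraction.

Wet (AMC III): CN(III) = 23·69/(10 + 0.13·69) = 1587/(1897/100) = 158700/1897 ≈ 83.658
Retention S: 1000/CN − 10 with CN=83.658 → S = 3100/1587 ≈ 1.953 in
Initial abstraction Ia = S/5 = (3100/1587)/5 = 620/1587 ≈ 0.391 in

S = 3100/1587 in ≈ 1.953 in; Ia = 620/1587 in ≈ 0.391 in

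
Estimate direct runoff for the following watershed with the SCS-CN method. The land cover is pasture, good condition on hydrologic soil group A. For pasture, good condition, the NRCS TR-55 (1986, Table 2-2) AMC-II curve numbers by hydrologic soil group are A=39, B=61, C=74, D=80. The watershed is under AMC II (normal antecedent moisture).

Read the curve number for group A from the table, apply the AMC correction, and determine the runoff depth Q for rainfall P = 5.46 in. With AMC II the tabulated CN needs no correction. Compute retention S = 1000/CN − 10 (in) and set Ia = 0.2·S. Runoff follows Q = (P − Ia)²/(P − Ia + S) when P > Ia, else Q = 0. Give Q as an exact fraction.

Q = 20675209/68341650 in ≈ 0.303 in

NRCS table: pasture, good condition, soil group A → CN(II) = 39
Average conditions: CN = 39 (no AMC adjustment).
Retention S: 1000/CN − 10 with CN=39.000 → S = 610/39 ≈ 15.641 in
Ia = 0.2·(610/39) = 122/39 in ≈ 3.128 in
Since P=5.460 > Ia=3.128: effective rainfall P−Ia = 4547/1950 in
Runoff Q = (P−Ia)²/(P−Ia+S) = (2.332)²/(2.332+15.641) = 20675209/68341650 ≈ 0.303 in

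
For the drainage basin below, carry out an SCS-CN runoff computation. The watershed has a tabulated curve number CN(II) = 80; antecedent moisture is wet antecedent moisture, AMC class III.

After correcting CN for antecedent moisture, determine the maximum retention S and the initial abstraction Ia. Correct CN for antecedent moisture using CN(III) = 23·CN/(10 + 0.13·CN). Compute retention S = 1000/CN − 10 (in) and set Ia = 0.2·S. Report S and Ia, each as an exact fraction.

Wet (AMC III): CN(III) = 23·80/(10 + 0.13·80) = 1840/(102/5) = 4600/51 ≈ 90.196
Retention S: 1000/CN − 10 with CN=90.196 → S = 25/23 ≈ 1.087 in
Initial abstraction Ia = S/5 = (25/23)/5 = 5/23 ≈ 0.217 in

S = 25/23 in ≈ 1.087 in; Ia = 5/23 in ≈ 0.217 in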